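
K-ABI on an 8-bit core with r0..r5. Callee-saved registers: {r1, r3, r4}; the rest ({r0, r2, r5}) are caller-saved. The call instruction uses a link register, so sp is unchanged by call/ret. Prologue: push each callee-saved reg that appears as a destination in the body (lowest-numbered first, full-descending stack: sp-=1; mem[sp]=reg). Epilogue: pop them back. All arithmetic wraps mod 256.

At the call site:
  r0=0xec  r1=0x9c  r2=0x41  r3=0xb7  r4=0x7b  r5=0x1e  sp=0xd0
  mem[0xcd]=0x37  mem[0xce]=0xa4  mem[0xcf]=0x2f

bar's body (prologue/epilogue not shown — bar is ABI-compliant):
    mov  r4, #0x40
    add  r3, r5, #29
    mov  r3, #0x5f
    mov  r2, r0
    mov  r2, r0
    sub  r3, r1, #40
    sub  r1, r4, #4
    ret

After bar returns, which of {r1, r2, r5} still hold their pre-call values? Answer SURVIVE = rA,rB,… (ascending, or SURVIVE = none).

prologue: push r1 -> mem[0xcf]=0x9c, sp=0xcf
prologue: push r3 -> mem[0xce]=0xb7, sp=0xce
prologue: push r4 -> mem[0xcd]=0x7b, sp=0xcd
body[0] mov  r4, #0x40 -> r4=0x40
body[1] add  r3, r5, #29 -> r3=0x3b
body[2] mov  r3, #0x5f -> r3=0x5f
body[3] mov  r2, r0 -> r2=0xec
body[4] mov  r2, r0 -> r2=0xec
body[5] sub  r3, r1, #40 -> r3=0x74
body[6] sub  r1, r4, #4 -> r1=0x3c
epilogue: pop r4=0x7b, sp=0xce
epilogue: pop r3=0xb7, sp=0xcf
epilogue: pop r1=0x9c, sp=0xd0
r1: callee-saved, written=True
r2: caller-saved, written=True
r5: caller-saved, written=False

SURVIVE = r1,r5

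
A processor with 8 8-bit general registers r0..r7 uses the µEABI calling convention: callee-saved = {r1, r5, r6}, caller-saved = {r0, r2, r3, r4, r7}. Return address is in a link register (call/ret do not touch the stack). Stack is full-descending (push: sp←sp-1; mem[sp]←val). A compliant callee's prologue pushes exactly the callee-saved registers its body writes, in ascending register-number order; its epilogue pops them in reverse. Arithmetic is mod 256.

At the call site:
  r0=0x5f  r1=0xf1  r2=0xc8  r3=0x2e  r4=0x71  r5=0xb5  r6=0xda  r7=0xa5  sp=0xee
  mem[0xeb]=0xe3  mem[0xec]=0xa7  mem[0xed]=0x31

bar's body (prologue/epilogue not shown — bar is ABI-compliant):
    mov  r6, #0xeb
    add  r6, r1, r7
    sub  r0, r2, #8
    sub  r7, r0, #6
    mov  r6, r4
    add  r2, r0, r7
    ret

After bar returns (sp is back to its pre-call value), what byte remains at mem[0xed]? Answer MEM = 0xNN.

MEM = 0xda

prologue: push r6 → mem[0xed]=0xda, sp=0xed
body[0] mov  r6, #0xeb → r6=0xeb
body[1] add  r6, r1, r7 → r6=0x96
body[2] sub  r0, r2, #8 → r0=0xc0
body[3] sub  r7, r0, #6 → r7=0xba
body[4] mov  r6, r4 → r6=0x71
body[5] add  r2, r0, r7 → r2=0x7a
epilogue: pop r6=0xda, sp=0xee
prologue pushed ['r6'] at ['0xed']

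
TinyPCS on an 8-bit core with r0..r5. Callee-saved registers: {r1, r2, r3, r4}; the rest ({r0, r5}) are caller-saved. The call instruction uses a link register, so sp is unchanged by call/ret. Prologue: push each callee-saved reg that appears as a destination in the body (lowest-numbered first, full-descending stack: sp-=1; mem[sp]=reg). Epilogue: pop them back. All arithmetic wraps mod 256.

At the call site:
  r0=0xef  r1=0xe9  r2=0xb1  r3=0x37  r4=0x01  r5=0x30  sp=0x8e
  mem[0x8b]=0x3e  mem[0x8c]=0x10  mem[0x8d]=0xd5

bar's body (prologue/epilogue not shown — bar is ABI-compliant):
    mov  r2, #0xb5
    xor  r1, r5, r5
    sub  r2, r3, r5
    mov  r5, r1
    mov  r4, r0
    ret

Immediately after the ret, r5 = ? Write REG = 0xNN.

REG = 0x00

prologue: push r1 → mem[0x8d]=0xe9, sp=0x8d
prologue: push r2 → mem[0x8c]=0xb1, sp=0x8c
prologue: push r4 → mem[0x8b]=0x01, sp=0x8b
body[0] mov  r2, #0xb5 → r2=0xb5
body[1] xor  r1, r5, r5 → r1=0x00
body[2] sub  r2, r3, r5 → r2=0x07
body[3] mov  r5, r1 → r5=0x00
body[4] mov  r4, r0 → r4=0xef
epilogue: pop r4=0x01, sp=0x8c
epilogue: pop r2=0xb1, sp=0x8d
epilogue: pop r1=0xe9, sp=0x8e
r5 is caller-saved → body value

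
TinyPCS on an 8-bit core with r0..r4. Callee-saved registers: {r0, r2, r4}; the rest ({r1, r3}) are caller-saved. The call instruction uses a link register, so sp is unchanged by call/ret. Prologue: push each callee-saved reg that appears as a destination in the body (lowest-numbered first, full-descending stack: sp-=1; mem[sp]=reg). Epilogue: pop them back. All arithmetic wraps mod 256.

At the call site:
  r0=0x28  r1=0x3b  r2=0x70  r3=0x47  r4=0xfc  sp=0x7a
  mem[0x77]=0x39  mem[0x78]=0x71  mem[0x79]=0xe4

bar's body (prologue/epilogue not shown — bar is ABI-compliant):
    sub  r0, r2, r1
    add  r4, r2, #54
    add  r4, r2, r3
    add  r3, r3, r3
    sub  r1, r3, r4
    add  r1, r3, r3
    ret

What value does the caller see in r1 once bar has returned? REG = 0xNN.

REG = 0x1c

prologue: push r0 -> mem[0x79]=0x28, sp=0x79
prologue: push r4 -> mem[0x78]=0xfc, sp=0x78
body[0] sub  r0, r2, r1 -> r0=0x35
body[1] add  r4, r2, #54 -> r4=0xa6
body[2] add  r4, r2, r3 -> r4=0xb7
body[3] add  r3, r3, r3 -> r3=0x8e
body[4] sub  r1, r3, r4 -> r1=0xd7
body[5] add  r1, r3, r3 -> r1=0x1c
epilogue: pop r4=0xfc, sp=0x79
epilogue: pop r0=0x28, sp=0x7a
r1 is caller-saved -> body value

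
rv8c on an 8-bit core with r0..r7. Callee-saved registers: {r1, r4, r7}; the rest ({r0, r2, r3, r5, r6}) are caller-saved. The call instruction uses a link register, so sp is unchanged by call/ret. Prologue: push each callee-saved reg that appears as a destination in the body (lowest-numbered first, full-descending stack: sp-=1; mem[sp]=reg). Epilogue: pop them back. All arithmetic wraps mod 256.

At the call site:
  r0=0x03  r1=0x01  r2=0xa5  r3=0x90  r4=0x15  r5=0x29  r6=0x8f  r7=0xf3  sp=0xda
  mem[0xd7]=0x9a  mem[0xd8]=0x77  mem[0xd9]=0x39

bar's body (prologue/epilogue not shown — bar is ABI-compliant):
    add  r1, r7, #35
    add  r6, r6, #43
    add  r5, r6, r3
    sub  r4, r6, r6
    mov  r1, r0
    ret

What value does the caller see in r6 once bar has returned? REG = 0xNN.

prologue: push r1 -> mem[0xd9]=0x01, sp=0xd9
prologue: push r4 -> mem[0xd8]=0x15, sp=0xd8
body[0] add  r1, r7, #35 -> r1=0x16
body[1] add  r6, r6, #43 -> r6=0xba
body[2] add  r5, r6, r3 -> r5=0x4a
body[3] sub  r4, r6, r6 -> r4=0x00
body[4] mov  r1, r0 -> r1=0x03
epilogue: pop r4=0x15, sp=0xd9
epilogue: pop r1=0x01, sp=0xda
r6 is caller-saved -> body value

REG = 0xba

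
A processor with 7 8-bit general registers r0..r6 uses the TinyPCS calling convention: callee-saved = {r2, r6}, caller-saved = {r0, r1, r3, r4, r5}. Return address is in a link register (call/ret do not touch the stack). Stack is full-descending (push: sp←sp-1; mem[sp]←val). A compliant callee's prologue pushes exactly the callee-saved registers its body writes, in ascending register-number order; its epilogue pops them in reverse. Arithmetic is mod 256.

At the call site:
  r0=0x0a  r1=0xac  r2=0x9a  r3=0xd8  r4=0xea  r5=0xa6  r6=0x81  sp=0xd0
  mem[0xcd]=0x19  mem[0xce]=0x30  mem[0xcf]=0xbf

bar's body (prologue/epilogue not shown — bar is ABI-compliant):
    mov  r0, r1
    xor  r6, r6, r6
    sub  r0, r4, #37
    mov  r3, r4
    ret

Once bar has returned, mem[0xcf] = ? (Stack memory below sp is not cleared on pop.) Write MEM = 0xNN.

MEM = 0x81

prologue: push r6 -> mem[0xcf]=0x81, sp=0xcf
body[0] mov  r0, r1 -> r0=0xac
body[1] xor  r6, r6, r6 -> r6=0x00
body[2] sub  r0, r4, #37 -> r0=0xc5
body[3] mov  r3, r4 -> r3=0xea
epilogue: pop r6=0x81, sp=0xd0
prologue pushed ['r6'] at ['0xcf']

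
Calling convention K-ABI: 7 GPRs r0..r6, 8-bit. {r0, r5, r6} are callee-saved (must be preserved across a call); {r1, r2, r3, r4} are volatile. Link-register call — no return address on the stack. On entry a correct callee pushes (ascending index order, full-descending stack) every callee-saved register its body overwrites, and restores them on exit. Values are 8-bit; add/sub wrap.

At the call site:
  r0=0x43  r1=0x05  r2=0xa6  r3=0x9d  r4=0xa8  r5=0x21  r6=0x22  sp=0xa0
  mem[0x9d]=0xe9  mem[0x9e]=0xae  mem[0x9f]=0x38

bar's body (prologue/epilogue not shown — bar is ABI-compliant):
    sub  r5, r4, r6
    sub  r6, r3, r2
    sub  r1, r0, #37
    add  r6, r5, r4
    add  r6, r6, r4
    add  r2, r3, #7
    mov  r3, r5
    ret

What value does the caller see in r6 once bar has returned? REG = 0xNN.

prologue: push r5 → mem[0x9f]=0x21, sp=0x9f
prologue: push r6 → mem[0x9e]=0x22, sp=0x9e
body[0] sub  r5, r4, r6 → r5=0x86
body[1] sub  r6, r3, r2 → r6=0xf7
body[2] sub  r1, r0, #37 → r1=0x1e
body[3] add  r6, r5, r4 → r6=0x2e
body[4] add  r6, r6, r4 → r6=0xd6
body[5] add  r2, r3, #7 → r2=0xa4
body[6] mov  r3, r5 → r3=0x86
epilogue: pop r6=0x22, sp=0x9f
epilogue: pop r5=0x21, sp=0xa0
r6 is callee-saved → restored

REG = 0x22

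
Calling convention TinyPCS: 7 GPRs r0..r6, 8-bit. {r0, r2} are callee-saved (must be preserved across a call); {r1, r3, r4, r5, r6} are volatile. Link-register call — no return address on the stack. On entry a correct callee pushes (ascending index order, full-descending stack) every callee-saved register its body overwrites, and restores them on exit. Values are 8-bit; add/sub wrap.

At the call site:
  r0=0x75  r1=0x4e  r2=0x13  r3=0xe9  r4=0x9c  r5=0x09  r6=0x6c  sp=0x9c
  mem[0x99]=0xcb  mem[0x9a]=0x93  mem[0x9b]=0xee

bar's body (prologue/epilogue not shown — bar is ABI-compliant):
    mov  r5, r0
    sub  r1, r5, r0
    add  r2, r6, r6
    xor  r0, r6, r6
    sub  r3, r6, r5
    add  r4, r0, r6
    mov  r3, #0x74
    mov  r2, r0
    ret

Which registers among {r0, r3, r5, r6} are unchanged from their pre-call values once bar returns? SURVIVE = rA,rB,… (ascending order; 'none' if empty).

SURVIVE = r0,r6

prologue: push r0 → mem[0x9b]=0x75, sp=0x9b
prologue: push r2 → mem[0x9a]=0x13, sp=0x9a
body[0] mov  r5, r0 → r5=0x75
body[1] sub  r1, r5, r0 → r1=0x00
body[2] add  r2, r6, r6 → r2=0xd8
body[3] xor  r0, r6, r6 → r0=0x00
body[4] sub  r3, r6, r5 → r3=0xf7
body[5] add  r4, r0, r6 → r4=0x6c
body[6] mov  r3, #0x74 → r3=0x74
body[7] mov  r2, r0 → r2=0x00
epilogue: pop r2=0x13, sp=0x9b
epilogue: pop r0=0x75, sp=0x9c
r0: callee-saved, written=True
r3: caller-saved, written=True
r5: caller-saved, written=True
r6: caller-saved, written=False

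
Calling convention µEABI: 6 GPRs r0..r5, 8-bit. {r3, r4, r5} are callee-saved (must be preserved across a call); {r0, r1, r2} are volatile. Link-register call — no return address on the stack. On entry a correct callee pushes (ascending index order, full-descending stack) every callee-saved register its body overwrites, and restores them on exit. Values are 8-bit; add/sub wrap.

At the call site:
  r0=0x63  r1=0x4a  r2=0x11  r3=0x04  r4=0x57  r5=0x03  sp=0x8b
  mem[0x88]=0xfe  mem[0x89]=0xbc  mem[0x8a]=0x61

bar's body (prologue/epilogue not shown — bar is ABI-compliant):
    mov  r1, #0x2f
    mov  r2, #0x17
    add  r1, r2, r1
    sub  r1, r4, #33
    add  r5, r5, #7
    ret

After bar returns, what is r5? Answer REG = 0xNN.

prologue: push r5 -> mem[0x8a]=0x03, sp=0x8a
body[0] mov  r1, #0x2f -> r1=0x2f
body[1] mov  r2, #0x17 -> r2=0x17
body[2] add  r1, r2, r1 -> r1=0x46
body[3] sub  r1, r4, #33 -> r1=0x36
body[4] add  r5, r5, #7 -> r5=0x0a
epilogue: pop r5=0x03, sp=0x8b
r5 is callee-saved -> restored

REG = 0x03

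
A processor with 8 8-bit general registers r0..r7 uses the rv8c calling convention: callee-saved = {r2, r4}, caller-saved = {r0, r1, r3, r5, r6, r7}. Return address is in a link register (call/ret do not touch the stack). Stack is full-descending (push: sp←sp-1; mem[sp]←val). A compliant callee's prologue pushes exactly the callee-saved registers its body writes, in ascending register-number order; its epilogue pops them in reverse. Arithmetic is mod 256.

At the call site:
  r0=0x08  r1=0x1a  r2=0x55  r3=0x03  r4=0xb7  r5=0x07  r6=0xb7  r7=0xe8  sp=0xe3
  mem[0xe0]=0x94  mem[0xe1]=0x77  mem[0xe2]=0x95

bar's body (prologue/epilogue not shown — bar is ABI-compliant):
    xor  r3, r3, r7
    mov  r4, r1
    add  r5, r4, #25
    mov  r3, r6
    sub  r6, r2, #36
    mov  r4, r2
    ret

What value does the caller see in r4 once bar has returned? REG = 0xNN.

REG = 0xb7

prologue: push r4 -> mem[0xe2]=0xb7, sp=0xe2
body[0] xor  r3, r3, r7 -> r3=0xeb
body[1] mov  r4, r1 -> r4=0x1a
body[2] add  r5, r4, #25 -> r5=0x33
body[3] mov  r3, r6 -> r3=0xb7
body[4] sub  r6, r2, #36 -> r6=0x31
body[5] mov  r4, r2 -> r4=0x55
epilogue: pop r4=0xb7, sp=0xe3
r4 is callee-saved -> restored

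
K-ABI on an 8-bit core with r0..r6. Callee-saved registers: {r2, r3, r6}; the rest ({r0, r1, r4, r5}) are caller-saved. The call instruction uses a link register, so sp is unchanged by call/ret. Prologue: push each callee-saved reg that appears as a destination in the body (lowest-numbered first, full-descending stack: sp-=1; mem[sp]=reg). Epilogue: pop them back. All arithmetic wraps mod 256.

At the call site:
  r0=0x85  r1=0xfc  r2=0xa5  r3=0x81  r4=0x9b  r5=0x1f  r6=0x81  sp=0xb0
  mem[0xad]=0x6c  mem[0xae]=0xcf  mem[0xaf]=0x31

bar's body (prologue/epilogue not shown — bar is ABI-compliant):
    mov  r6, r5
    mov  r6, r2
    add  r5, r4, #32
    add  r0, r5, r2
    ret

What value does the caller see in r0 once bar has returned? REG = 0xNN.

REG = 0x60

prologue: push r6 -> mem[0xaf]=0x81, sp=0xaf
body[0] mov  r6, r5 -> r6=0x1f
body[1] mov  r6, r2 -> r6=0xa5
body[2] add  r5, r4, #32 -> r5=0xbb
body[3] add  r0, r5, r2 -> r0=0x60
epilogue: pop r6=0x81, sp=0xb0
r0 is caller-saved -> body value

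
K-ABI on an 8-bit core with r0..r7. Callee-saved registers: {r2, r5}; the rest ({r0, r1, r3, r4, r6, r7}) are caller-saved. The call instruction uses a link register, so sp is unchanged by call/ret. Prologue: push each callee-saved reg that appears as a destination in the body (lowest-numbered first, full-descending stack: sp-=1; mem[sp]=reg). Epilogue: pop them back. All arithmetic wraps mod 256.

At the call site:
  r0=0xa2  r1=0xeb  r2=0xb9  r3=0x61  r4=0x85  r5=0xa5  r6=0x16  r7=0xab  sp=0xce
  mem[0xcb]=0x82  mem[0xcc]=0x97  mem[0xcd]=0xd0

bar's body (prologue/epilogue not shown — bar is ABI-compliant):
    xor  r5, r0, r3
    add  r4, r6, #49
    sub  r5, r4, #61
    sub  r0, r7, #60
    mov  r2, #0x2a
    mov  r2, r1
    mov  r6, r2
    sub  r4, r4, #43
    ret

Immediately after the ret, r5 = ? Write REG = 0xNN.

prologue: push r2 → mem[0xcd]=0xb9, sp=0xcd
prologue: push r5 → mem[0xcc]=0xa5, sp=0xcc
body[0] xor  r5, r0, r3 → r5=0xc3
body[1] add  r4, r6, #49 → r4=0x47
body[2] sub  r5, r4, #61 → r5=0x0a
body[3] sub  r0, r7, #60 → r0=0x6f
body[4] mov  r2, #0x2a → r2=0x2a
body[5] mov  r2, r1 → r2=0xeb
body[6] mov  r6, r2 → r6=0xeb
body[7] sub  r4, r4, #43 → r4=0x1c
epilogue: pop r5=0xa5, sp=0xcd
epilogue: pop r2=0xb9, sp=0xce
r5 is callee-saved → restored

REG = 0xa5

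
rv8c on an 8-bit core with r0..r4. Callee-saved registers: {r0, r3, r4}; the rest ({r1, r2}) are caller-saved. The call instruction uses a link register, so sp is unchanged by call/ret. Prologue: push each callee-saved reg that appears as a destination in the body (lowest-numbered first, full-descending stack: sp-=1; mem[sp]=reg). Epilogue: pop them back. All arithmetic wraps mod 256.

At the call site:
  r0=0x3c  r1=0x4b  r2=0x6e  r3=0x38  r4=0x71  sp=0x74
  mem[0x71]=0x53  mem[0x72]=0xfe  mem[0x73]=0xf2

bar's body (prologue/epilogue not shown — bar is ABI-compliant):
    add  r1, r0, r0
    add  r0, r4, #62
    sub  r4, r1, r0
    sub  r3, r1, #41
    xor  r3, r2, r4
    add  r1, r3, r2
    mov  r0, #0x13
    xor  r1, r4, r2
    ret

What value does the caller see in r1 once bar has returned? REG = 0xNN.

prologue: push r0 → mem[0x73]=0x3c, sp=0x73
prologue: push r3 → mem[0x72]=0x38, sp=0x72
prologue: push r4 → mem[0x71]=0x71, sp=0x71
body[0] add  r1, r0, r0 → r1=0x78
body[1] add  r0, r4, #62 → r0=0xaf
body[2] sub  r4, r1, r0 → r4=0xc9
body[3] sub  r3, r1, #41 → r3=0x4f
body[4] xor  r3, r2, r4 → r3=0xa7
body[5] add  r1, r3, r2 → r1=0x15
body[6] mov  r0, #0x13 → r0=0x13
body[7] xor  r1, r4, r2 → r1=0xa7
epilogue: pop r4=0x71, sp=0x72
epilogue: pop r3=0x38, sp=0x73
epilogue: pop r0=0x3c, sp=0x74
r1 is caller-saved → body value

REG = 0xa7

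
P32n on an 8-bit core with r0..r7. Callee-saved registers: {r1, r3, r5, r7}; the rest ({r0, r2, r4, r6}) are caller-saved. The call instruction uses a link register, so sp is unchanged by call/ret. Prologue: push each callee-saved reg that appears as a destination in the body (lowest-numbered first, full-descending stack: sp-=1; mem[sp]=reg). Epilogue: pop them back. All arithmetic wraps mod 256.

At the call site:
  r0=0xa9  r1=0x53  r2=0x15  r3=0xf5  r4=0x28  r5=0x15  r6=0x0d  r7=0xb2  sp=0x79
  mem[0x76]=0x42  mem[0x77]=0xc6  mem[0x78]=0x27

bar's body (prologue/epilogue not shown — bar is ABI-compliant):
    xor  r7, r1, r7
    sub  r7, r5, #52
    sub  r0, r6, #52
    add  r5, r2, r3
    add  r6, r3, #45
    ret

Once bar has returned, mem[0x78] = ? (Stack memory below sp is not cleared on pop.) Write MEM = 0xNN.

MEM = 0x15

prologue: push r5 → mem[0x78]=0x15, sp=0x78
prologue: push r7 → mem[0x77]=0xb2, sp=0x77
body[0] xor  r7, r1, r7 → r7=0xe1
body[1] sub  r7, r5, #52 → r7=0xe1
body[2] sub  r0, r6, #52 → r0=0xd9
body[3] add  r5, r2, r3 → r5=0x0a
body[4] add  r6, r3, #45 → r6=0x22
epilogue: pop r7=0xb2, sp=0x78
epilogue: pop r5=0x15, sp=0x79
prologue pushed ['r5', 'r7'] at ['0x78', '0x77']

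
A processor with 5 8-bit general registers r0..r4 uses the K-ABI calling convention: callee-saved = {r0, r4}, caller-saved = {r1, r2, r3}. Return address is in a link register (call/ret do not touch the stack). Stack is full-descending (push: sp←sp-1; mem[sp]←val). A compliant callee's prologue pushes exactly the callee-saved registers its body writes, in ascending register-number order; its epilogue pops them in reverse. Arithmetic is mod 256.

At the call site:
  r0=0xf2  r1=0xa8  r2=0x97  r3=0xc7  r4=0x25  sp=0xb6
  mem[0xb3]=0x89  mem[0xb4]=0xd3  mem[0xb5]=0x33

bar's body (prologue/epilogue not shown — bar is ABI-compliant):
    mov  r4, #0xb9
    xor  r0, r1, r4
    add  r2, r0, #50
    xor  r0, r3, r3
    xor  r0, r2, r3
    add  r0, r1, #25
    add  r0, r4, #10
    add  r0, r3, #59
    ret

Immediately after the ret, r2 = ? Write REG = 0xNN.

REG = 0x43

prologue: push r0 -> mem[0xb5]=0xf2, sp=0xb5
prologue: push r4 -> mem[0xb4]=0x25, sp=0xb4
body[0] mov  r4, #0xb9 -> r4=0xb9
body[1] xor  r0, r1, r4 -> r0=0x11
body[2] add  r2, r0, #50 -> r2=0x43
body[3] xor  r0, r3, r3 -> r0=0x00
body[4] xor  r0, r2, r3 -> r0=0x84
body[5] add  r0, r1, #25 -> r0=0xc1
body[6] add  r0, r4, #10 -> r0=0xc3
body[7] add  r0, r3, #59 -> r0=0x02
epilogue: pop r4=0x25, sp=0xb5
epilogue: pop r0=0xf2, sp=0xb6
r2 is caller-saved -> body value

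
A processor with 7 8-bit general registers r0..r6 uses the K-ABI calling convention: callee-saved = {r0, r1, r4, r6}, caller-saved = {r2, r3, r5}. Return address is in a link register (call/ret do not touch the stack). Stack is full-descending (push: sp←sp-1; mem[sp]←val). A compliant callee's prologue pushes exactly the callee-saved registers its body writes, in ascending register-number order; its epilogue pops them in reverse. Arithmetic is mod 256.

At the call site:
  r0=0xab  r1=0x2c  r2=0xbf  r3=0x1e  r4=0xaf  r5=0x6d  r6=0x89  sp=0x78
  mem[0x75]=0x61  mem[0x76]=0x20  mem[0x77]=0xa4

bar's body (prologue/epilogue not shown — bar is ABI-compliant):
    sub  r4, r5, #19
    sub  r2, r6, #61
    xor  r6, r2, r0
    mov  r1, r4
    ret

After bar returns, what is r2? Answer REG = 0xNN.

prologue: push r1 -> mem[0x77]=0x2c, sp=0x77
prologue: push r4 -> mem[0x76]=0xaf, sp=0x76
prologue: push r6 -> mem[0x75]=0x89, sp=0x75
body[0] sub  r4, r5, #19 -> r4=0x5a
body[1] sub  r2, r6, #61 -> r2=0x4c
body[2] xor  r6, r2, r0 -> r6=0xe7
body[3] mov  r1, r4 -> r1=0x5a
epilogue: pop r6=0x89, sp=0x76
epilogue: pop r4=0xaf, sp=0x77
epilogue: pop r1=0x2c, sp=0x78
r2 is caller-saved -> body value

REG = 0x4c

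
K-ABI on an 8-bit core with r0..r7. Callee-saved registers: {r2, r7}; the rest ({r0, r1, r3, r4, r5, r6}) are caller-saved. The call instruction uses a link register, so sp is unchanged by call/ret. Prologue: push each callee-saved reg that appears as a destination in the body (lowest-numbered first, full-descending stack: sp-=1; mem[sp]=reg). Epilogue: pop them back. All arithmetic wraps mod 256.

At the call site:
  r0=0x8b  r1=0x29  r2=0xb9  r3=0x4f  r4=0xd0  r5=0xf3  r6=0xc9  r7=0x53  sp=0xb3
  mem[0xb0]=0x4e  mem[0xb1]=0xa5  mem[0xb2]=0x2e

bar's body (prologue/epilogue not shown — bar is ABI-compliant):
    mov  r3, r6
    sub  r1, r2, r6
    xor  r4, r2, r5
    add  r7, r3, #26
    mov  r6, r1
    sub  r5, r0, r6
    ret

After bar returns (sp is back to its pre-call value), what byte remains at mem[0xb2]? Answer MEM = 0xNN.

MEM = 0x53

prologue: push r7 → mem[0xb2]=0x53, sp=0xb2
body[0] mov  r3, r6 → r3=0xc9
body[1] sub  r1, r2, r6 → r1=0xf0
body[2] xor  r4, r2, r5 → r4=0x4a
body[3] add  r7, r3, #26 → r7=0xe3
body[4] mov  r6, r1 → r6=0xf0
body[5] sub  r5, r0, r6 → r5=0x9b
epilogue: pop r7=0x53, sp=0xb3
prologue pushed ['r7'] at ['0xb2']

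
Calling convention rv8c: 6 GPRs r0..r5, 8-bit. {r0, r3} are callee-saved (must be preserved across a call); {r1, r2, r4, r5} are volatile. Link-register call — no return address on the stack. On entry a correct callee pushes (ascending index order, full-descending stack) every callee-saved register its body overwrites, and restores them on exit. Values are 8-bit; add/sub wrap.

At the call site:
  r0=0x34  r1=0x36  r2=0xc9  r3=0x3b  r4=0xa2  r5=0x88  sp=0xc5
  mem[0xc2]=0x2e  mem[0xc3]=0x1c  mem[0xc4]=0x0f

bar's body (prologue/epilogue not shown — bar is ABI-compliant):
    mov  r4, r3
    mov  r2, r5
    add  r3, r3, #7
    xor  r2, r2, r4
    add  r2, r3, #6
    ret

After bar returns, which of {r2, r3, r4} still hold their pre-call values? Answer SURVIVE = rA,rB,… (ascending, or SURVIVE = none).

SURVIVE = r3

prologue: push r3 → mem[0xc4]=0x3b, sp=0xc4
body[0] mov  r4, r3 → r4=0x3b
body[1] mov  r2, r5 → r2=0x88
body[2] add  r3, r3, #7 → r3=0x42
body[3] xor  r2, r2, r4 → r2=0xb3
body[4] add  r2, r3, #6 → r2=0x48
epilogue: pop r3=0x3b, sp=0xc5
r2: caller-saved, written=True
r3: callee-saved, written=True
r4: caller-saved, written=True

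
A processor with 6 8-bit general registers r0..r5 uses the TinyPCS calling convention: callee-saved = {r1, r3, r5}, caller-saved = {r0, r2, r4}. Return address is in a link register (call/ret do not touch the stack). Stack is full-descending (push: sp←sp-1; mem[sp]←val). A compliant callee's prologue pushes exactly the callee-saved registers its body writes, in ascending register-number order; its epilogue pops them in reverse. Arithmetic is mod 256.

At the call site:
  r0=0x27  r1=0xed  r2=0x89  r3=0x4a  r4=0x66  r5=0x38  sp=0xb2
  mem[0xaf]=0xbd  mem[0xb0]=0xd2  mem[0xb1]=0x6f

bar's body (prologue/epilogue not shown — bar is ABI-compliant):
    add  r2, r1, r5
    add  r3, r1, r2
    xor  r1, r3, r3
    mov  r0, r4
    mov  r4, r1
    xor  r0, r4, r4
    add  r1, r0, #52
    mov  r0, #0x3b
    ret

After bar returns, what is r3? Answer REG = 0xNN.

REG = 0x4a

prologue: push r1 -> mem[0xb1]=0xed, sp=0xb1
prologue: push r3 -> mem[0xb0]=0x4a, sp=0xb0
body[0] add  r2, r1, r5 -> r2=0x25
body[1] add  r3, r1, r2 -> r3=0x12
body[2] xor  r1, r3, r3 -> r1=0x00
body[3] mov  r0, r4 -> r0=0x66
body[4] mov  r4, r1 -> r4=0x00
body[5] xor  r0, r4, r4 -> r0=0x00
body[6] add  r1, r0, #52 -> r1=0x34
body[7] mov  r0, #0x3b -> r0=0x3b
epilogue: pop r3=0x4a, sp=0xb1
epilogue: pop r1=0xed, sp=0xb2
r3 is callee-saved -> restored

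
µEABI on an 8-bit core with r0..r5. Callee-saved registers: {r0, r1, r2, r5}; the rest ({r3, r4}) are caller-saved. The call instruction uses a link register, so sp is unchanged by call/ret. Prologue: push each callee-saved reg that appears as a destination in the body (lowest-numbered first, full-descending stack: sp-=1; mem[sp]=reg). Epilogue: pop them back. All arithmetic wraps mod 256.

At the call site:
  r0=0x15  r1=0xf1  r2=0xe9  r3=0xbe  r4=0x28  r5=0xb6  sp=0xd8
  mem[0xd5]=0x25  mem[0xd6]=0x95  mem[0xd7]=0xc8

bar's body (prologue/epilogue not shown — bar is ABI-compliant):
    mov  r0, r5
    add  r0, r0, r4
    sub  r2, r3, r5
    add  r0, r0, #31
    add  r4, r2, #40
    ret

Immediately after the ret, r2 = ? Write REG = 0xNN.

prologue: push r0 → mem[0xd7]=0x15, sp=0xd7
prologue: push r2 → mem[0xd6]=0xe9, sp=0xd6
body[0] mov  r0, r5 → r0=0xb6
body[1] add  r0, r0, r4 → r0=0xde
body[2] sub  r2, r3, r5 → r2=0x08
body[3] add  r0, r0, #31 → r0=0xfd
body[4] add  r4, r2, #40 → r4=0x30
epilogue: pop r2=0xe9, sp=0xd7
epilogue: pop r0=0x15, sp=0xd8
r2 is callee-saved → restored

REG = 0xe9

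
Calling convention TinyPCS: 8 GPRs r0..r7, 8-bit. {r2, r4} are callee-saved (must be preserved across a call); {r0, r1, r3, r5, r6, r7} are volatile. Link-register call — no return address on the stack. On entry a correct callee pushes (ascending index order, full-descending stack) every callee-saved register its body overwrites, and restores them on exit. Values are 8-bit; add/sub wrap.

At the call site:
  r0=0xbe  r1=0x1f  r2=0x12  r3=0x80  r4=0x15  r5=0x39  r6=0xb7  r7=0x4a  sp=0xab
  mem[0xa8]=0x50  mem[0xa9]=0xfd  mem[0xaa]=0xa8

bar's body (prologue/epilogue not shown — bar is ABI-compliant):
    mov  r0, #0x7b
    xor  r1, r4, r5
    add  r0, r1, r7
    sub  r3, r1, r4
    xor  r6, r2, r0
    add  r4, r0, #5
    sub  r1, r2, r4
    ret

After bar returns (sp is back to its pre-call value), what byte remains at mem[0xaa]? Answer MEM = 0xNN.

prologue: push r4 → mem[0xaa]=0x15, sp=0xaa
body[0] mov  r0, #0x7b → r0=0x7b
body[1] xor  r1, r4, r5 → r1=0x2c
body[2] add  r0, r1, r7 → r0=0x76
body[3] sub  r3, r1, r4 → r3=0x17
body[4] xor  r6, r2, r0 → r6=0x64
body[5] add  r4, r0, #5 → r4=0x7b
body[6] sub  r1, r2, r4 → r1=0x97
epilogue: pop r4=0x15, sp=0xab
prologue pushed ['r4'] at ['0xaa']

MEM = 0x15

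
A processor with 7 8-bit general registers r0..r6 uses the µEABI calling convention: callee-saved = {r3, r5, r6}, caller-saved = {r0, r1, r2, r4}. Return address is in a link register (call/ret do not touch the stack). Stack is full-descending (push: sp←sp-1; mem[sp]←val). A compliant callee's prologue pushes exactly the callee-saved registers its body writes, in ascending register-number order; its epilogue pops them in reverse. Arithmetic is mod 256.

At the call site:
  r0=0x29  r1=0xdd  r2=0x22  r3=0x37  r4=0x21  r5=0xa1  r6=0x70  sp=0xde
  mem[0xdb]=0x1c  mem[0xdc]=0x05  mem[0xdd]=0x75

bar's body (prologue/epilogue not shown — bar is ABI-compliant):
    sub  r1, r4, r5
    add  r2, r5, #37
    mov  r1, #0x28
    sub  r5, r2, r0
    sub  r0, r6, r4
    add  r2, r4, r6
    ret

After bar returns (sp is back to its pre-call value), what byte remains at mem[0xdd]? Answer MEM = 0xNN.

MEM = 0xa1

prologue: push r5 → mem[0xdd]=0xa1, sp=0xdd
body[0] sub  r1, r4, r5 → r1=0x80
body[1] add  r2, r5, #37 → r2=0xc6
body[2] mov  r1, #0x28 → r1=0x28
body[3] sub  r5, r2, r0 → r5=0x9d
body[4] sub  r0, r6, r4 → r0=0x4f
body[5] add  r2, r4, r6 → r2=0x91
epilogue: pop r5=0xa1, sp=0xde
prologue pushed ['r5'] at ['0xdd']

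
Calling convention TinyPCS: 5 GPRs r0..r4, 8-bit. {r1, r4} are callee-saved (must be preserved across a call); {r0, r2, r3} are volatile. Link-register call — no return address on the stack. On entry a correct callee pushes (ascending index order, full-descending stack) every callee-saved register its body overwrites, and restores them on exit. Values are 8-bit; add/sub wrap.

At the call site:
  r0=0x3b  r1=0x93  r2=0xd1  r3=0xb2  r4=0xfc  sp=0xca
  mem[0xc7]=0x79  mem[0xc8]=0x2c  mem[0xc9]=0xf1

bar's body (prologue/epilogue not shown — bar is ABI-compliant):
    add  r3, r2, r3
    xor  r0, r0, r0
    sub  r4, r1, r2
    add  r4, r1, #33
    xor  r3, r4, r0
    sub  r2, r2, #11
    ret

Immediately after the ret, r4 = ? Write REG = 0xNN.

REG = 0xfc

prologue: push r4 -> mem[0xc9]=0xfc, sp=0xc9
body[0] add  r3, r2, r3 -> r3=0x83
body[1] xor  r0, r0, r0 -> r0=0x00
body[2] sub  r4, r1, r2 -> r4=0xc2
body[3] add  r4, r1, #33 -> r4=0xb4
body[4] xor  r3, r4, r0 -> r3=0xb4
body[5] sub  r2, r2, #11 -> r2=0xc6
epilogue: pop r4=0xfc, sp=0xca
r4 is callee-saved -> restored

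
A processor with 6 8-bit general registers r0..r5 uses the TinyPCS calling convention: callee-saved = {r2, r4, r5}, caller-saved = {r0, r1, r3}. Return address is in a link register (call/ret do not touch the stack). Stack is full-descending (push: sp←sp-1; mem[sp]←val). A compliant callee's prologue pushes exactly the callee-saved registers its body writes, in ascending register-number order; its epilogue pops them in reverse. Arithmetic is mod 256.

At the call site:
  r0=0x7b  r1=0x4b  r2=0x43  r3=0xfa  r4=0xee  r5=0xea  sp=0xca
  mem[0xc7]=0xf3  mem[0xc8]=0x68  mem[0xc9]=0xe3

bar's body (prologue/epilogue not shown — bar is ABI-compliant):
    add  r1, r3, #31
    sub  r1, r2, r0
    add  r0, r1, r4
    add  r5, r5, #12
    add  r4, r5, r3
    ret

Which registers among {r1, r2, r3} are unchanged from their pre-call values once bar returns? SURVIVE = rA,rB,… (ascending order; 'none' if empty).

SURVIVE = r2,r3

prologue: push r4 -> mem[0xc9]=0xee, sp=0xc9
prologue: push r5 -> mem[0xc8]=0xea, sp=0xc8
body[0] add  r1, r3, #31 -> r1=0x19
body[1] sub  r1, r2, r0 -> r1=0xc8
body[2] add  r0, r1, r4 -> r0=0xb6
body[3] add  r5, r5, #12 -> r5=0xf6
body[4] add  r4, r5, r3 -> r4=0xf0
epilogue: pop r5=0xea, sp=0xc9
epilogue: pop r4=0xee, sp=0xca
r1: caller-saved, written=True
r2: callee-saved, written=False
r3: caller-saved, written=False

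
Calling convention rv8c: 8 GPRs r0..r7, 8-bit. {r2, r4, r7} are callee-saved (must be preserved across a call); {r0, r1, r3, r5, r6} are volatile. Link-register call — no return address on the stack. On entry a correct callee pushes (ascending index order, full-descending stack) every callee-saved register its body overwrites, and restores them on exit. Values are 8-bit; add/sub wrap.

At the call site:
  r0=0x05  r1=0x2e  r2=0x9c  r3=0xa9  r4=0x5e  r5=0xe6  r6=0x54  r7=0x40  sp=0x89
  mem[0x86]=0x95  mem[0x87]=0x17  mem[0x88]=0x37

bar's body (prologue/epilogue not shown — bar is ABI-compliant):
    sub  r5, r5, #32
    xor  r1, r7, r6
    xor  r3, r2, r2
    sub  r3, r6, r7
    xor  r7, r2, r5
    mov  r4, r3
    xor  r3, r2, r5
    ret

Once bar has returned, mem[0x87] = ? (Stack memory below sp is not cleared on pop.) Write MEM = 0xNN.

prologue: push r4 → mem[0x88]=0x5e, sp=0x88
prologue: push r7 → mem[0x87]=0x40, sp=0x87
body[0] sub  r5, r5, #32 → r5=0xc6
body[1] xor  r1, r7, r6 → r1=0x14
body[2] xor  r3, r2, r2 → r3=0x00
body[3] sub  r3, r6, r7 → r3=0x14
body[4] xor  r7, r2, r5 → r7=0x5a
body[5] mov  r4, r3 → r4=0x14
body[6] xor  r3, r2, r5 → r3=0x5a
epilogue: pop r7=0x40, sp=0x88
epilogue: pop r4=0x5e, sp=0x89
prologue pushed ['r4', 'r7'] at ['0x88', '0x87']

MEM = 0x40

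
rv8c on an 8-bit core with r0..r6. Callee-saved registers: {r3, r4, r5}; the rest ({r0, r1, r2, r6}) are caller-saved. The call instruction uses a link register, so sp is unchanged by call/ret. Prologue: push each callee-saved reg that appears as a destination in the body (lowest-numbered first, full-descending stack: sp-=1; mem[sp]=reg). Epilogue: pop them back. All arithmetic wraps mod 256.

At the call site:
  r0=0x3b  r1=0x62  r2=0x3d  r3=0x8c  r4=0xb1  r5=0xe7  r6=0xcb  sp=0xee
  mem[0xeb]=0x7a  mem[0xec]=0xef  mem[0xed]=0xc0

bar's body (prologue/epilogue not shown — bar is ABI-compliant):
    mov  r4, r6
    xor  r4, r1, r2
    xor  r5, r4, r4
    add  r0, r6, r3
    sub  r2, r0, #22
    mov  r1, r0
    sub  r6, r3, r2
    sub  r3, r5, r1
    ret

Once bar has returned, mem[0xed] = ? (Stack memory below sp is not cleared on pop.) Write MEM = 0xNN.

prologue: push r3 -> mem[0xed]=0x8c, sp=0xed
prologue: push r4 -> mem[0xec]=0xb1, sp=0xec
prologue: push r5 -> mem[0xeb]=0xe7, sp=0xeb
body[0] mov  r4, r6 -> r4=0xcb
body[1] xor  r4, r1, r2 -> r4=0x5f
body[2] xor  r5, r4, r4 -> r5=0x00
body[3] add  r0, r6, r3 -> r0=0x57
body[4] sub  r2, r0, #22 -> r2=0x41
body[5] mov  r1, r0 -> r1=0x57
body[6] sub  r6, r3, r2 -> r6=0x4b
body[7] sub  r3, r5, r1 -> r3=0xa9
epilogue: pop r5=0xe7, sp=0xec
epilogue: pop r4=0xb1, sp=0xed
epilogue: pop r3=0x8c, sp=0xee
prologue pushed ['r3', 'r4', 'r5'] at ['0xed', '0xec', '0xeb']

MEM = 0x8c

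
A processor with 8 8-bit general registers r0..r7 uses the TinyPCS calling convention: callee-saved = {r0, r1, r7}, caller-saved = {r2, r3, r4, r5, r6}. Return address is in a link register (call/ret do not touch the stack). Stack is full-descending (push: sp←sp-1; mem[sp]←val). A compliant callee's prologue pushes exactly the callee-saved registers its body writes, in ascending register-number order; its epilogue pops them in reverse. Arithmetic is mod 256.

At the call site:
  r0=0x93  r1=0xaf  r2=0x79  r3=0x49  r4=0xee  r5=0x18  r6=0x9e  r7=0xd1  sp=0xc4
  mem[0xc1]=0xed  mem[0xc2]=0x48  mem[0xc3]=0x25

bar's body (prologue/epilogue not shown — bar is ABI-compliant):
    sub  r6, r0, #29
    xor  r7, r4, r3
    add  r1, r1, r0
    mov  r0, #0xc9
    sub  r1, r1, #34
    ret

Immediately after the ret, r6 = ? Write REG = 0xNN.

prologue: push r0 → mem[0xc3]=0x93, sp=0xc3
prologue: push r1 → mem[0xc2]=0xaf, sp=0xc2
prologue: push r7 → mem[0xc1]=0xd1, sp=0xc1
body[0] sub  r6, r0, #29 → r6=0x76
body[1] xor  r7, r4, r3 → r7=0xa7
body[2] add  r1, r1, r0 → r1=0x42
body[3] mov  r0, #0xc9 → r0=0xc9
body[4] sub  r1, r1, #34 → r1=0x20
epilogue: pop r7=0xd1, sp=0xc2
epilogue: pop r1=0xaf, sp=0xc3
epilogue: pop r0=0x93, sp=0xc4
r6 is caller-saved → body value

REG = 0x76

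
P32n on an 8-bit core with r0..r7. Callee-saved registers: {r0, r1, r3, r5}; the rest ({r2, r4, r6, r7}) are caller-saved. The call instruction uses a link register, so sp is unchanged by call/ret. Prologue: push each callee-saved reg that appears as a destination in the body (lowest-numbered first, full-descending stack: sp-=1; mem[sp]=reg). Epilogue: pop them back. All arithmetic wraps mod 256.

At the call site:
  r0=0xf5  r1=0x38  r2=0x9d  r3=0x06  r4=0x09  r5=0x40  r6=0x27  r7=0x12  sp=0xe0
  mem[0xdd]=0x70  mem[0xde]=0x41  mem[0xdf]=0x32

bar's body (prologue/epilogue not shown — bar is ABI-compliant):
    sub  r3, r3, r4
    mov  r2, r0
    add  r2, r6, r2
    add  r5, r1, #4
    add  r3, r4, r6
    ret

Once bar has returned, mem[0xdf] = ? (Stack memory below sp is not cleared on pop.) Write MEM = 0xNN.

prologue: push r3 → mem[0xdf]=0x06, sp=0xdf
prologue: push r5 → mem[0xde]=0x40, sp=0xde
body[0] sub  r3, r3, r4 → r3=0xfd
body[1] mov  r2, r0 → r2=0xf5
body[2] add  r2, r6, r2 → r2=0x1c
body[3] add  r5, r1, #4 → r5=0x3c
body[4] add  r3, r4, r6 → r3=0x30
epilogue: pop r5=0x40, sp=0xdf
epilogue: pop r3=0x06, sp=0xe0
prologue pushed ['r3', 'r5'] at ['0xdf', '0xde']

MEM = 0x06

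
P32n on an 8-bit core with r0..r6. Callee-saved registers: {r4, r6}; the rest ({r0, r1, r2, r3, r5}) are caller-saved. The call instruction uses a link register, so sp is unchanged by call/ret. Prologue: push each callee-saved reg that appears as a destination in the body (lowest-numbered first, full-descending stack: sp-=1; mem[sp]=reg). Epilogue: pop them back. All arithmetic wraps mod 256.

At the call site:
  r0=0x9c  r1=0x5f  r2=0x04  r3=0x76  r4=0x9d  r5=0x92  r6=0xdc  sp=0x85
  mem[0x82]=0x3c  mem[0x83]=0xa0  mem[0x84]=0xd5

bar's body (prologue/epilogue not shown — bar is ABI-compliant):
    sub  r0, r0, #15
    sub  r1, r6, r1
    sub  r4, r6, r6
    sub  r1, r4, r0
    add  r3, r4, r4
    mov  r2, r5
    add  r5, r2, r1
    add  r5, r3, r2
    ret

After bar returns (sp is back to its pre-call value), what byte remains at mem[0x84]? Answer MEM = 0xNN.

MEM = 0x9d

prologue: push r4 → mem[0x84]=0x9d, sp=0x84
body[0] sub  r0, r0, #15 → r0=0x8d
body[1] sub  r1, r6, r1 → r1=0x7d
body[2] sub  r4, r6, r6 → r4=0x00
body[3] sub  r1, r4, r0 → r1=0x73
body[4] add  r3, r4, r4 → r3=0x00
body[5] mov  r2, r5 → r2=0x92
body[6] add  r5, r2, r1 → r5=0x05
body[7] add  r5, r3, r2 → r5=0x92
epilogue: pop r4=0x9d, sp=0x85
prologue pushed ['r4'] at ['0x84']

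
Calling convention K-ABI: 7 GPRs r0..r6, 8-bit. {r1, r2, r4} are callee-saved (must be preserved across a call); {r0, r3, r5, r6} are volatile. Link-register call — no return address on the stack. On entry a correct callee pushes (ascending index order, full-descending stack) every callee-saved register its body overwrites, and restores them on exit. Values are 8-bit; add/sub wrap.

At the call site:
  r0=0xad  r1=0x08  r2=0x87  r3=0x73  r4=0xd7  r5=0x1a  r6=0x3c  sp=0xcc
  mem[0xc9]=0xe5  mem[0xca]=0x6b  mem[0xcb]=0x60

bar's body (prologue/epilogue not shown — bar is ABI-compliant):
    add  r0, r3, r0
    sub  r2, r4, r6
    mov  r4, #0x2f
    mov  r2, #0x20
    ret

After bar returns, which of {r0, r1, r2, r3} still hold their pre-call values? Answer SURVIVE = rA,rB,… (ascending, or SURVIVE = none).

prologue: push r2 -> mem[0xcb]=0x87, sp=0xcb
prologue: push r4 -> mem[0xca]=0xd7, sp=0xca
body[0] add  r0, r3, r0 -> r0=0x20
body[1] sub  r2, r4, r6 -> r2=0x9b
body[2] mov  r4, #0x2f -> r4=0x2f
body[3] mov  r2, #0x20 -> r2=0x20
epilogue: pop r4=0xd7, sp=0xcb
epilogue: pop r2=0x87, sp=0xcc
r0: caller-saved, written=True
r1: callee-saved, written=False
r2: callee-saved, written=True
r3: caller-saved, written=False

SURVIVE = r1,r2,r3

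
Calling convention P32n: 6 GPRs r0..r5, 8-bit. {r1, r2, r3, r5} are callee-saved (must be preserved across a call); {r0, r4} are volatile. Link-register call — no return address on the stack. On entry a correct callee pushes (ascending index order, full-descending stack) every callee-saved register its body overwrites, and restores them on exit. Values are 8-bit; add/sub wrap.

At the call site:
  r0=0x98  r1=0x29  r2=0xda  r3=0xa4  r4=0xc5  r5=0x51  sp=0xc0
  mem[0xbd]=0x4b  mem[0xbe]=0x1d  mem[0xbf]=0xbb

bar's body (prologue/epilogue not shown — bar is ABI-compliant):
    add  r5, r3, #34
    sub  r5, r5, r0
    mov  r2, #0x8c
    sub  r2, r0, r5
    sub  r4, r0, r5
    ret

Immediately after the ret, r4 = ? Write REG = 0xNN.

prologue: push r2 -> mem[0xbf]=0xda, sp=0xbf
prologue: push r5 -> mem[0xbe]=0x51, sp=0xbe
body[0] add  r5, r3, #34 -> r5=0xc6
body[1] sub  r5, r5, r0 -> r5=0x2e
body[2] mov  r2, #0x8c -> r2=0x8c
body[3] sub  r2, r0, r5 -> r2=0x6a
body[4] sub  r4, r0, r5 -> r4=0x6a
epilogue: pop r5=0x51, sp=0xbf
epilogue: pop r2=0xda, sp=0xc0
r4 is caller-saved -> body value

REG = 0x6a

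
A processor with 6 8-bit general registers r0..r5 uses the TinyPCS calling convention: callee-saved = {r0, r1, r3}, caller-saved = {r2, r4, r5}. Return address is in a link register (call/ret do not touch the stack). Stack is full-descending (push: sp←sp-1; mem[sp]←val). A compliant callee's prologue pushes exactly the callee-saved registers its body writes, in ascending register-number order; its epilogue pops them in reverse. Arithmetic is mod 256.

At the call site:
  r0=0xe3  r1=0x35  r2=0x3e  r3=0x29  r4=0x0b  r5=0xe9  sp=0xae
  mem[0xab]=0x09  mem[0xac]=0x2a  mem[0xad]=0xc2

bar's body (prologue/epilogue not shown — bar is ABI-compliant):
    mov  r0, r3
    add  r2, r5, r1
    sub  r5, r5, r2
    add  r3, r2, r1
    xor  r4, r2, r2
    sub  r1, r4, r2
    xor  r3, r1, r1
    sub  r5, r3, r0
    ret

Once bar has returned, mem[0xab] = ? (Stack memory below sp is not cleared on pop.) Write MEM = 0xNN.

prologue: push r0 -> mem[0xad]=0xe3, sp=0xad
prologue: push r1 -> mem[0xac]=0x35, sp=0xac
prologue: push r3 -> mem[0xab]=0x29, sp=0xab
body[0] mov  r0, r3 -> r0=0x29
body[1] add  r2, r5, r1 -> r2=0x1e
body[2] sub  r5, r5, r2 -> r5=0xcb
body[3] add  r3, r2, r1 -> r3=0x53
body[4] xor  r4, r2, r2 -> r4=0x00
body[5] sub  r1, r4, r2 -> r1=0xe2
body[6] xor  r3, r1, r1 -> r3=0x00
body[7] sub  r5, r3, r0 -> r5=0xd7
epilogue: pop r3=0x29, sp=0xac
epilogue: pop r1=0x35, sp=0xad
epilogue: pop r0=0xe3, sp=0xae
prologue pushed ['r0', 'r1', 'r3'] at ['0xad', '0xac', '0xab']

MEM = 0x29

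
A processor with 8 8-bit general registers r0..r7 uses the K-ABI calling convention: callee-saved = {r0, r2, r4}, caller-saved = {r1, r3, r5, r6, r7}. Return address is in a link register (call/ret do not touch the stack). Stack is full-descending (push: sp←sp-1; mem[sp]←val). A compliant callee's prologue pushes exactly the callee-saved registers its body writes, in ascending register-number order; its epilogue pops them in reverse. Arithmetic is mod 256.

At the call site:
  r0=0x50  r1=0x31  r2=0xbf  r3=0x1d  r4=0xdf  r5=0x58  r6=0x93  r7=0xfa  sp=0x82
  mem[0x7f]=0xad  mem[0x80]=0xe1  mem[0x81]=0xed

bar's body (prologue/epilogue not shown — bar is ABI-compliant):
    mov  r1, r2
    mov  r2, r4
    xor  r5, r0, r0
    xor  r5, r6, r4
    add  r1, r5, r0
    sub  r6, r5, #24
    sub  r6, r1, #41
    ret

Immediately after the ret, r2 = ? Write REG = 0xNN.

REG = 0xbf

prologue: push r2 → mem[0x81]=0xbf, sp=0x81
body[0] mov  r1, r2 → r1=0xbf
body[1] mov  r2, r4 → r2=0xdf
body[2] xor  r5, r0, r0 → r5=0x00
body[3] xor  r5, r6, r4 → r5=0x4c
body[4] add  r1, r5, r0 → r1=0x9c
body[5] sub  r6, r5, #24 → r6=0x34
body[6] sub  r6, r1, #41 → r6=0x73
epilogue: pop r2=0xbf, sp=0x82
r2 is callee-saved → restored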